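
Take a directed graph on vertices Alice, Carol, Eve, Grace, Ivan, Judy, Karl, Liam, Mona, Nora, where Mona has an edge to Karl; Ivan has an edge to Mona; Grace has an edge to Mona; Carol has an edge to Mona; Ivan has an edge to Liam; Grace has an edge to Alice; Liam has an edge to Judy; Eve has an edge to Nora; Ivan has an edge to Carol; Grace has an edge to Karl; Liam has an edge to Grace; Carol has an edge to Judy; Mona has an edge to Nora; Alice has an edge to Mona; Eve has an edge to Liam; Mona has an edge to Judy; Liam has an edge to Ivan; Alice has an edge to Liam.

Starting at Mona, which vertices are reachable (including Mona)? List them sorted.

Start at Mona.
Its neighbours: Judy, Karl, Nora.
Nothing further is reachable.

Judy, Karl, Mona, Nora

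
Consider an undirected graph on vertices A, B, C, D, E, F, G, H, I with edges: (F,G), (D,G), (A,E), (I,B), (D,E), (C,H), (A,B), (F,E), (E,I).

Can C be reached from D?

Explore from D.
Distance 1: reach E, G.
Distance 2: reach A, F, I.
Distance 3: reach B.
The search is exhausted without reaching C; it lies in a different component.

No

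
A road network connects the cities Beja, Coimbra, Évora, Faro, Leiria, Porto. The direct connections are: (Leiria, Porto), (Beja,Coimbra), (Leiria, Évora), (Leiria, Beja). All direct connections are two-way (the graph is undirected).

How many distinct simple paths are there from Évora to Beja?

1

Évora–Leiria–Beja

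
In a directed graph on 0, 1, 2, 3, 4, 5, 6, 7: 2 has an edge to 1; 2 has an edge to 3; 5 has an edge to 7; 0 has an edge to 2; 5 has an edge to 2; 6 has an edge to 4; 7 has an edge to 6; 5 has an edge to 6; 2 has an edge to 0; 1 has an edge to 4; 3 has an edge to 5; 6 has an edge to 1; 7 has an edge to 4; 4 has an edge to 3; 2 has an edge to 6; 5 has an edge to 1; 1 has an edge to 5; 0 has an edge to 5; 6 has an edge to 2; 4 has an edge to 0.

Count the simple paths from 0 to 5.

0→2→1→4→3→5
0→2→1→5
0→2→3→5
0→2→6→1→4→3→5
0→2→6→1→5
0→2→6→4→3→5
0→5

7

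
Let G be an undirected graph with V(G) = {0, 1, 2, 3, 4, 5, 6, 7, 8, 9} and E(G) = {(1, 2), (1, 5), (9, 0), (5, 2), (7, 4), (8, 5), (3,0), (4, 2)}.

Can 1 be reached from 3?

No

Explore from 3.
Distance 1: reach 0.
Distance 2: reach 9.
The search is exhausted without reaching 1; it lies in a different component.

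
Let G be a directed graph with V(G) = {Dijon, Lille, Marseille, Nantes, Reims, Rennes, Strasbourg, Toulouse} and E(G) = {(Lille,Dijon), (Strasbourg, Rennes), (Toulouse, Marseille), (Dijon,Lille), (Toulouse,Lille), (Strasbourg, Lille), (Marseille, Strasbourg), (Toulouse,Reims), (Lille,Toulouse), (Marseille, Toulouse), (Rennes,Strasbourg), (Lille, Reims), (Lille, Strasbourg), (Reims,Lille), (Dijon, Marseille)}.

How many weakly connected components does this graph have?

2

From Dijon: component {Dijon, Lille, Marseille, Reims, Rennes, Strasbourg, Toulouse}.
From Nantes: component {Nantes}.
That's 2 components.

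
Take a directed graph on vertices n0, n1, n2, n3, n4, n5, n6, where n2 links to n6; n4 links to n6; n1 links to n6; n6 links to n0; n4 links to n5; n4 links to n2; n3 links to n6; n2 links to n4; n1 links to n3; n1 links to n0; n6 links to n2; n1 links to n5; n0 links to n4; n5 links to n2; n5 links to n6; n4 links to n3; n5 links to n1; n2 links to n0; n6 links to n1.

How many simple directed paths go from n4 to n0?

22

n4→n2→n0
n4→n2→n6→n0
n4→n2→n6→n1→n0
n4→n3→n6→n0
n4→n3→n6→n1→n0
n4→n3→n6→n1→n5→n2→n0
n4→n3→n6→n2→n0
n4→n5→n1→n0
... and 14 more.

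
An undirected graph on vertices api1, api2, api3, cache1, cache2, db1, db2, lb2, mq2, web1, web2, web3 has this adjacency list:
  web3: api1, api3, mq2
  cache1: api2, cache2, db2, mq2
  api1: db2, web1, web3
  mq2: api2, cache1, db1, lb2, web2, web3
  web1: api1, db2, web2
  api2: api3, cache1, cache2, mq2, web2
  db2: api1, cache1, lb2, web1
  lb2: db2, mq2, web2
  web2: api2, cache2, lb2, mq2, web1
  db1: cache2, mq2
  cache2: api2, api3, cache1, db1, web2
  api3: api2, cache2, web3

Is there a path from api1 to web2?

Explore from api1.
Distance 1: reach db2, web1, web3.
Distance 2: reach api3, cache1, lb2, mq2, web2.
Found web2.

Yes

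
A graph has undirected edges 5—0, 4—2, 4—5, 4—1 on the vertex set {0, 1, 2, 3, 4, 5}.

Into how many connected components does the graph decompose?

2

From 0: component {0, 1, 2, 4, 5}.
From 3: component {3}.
That's 2 components.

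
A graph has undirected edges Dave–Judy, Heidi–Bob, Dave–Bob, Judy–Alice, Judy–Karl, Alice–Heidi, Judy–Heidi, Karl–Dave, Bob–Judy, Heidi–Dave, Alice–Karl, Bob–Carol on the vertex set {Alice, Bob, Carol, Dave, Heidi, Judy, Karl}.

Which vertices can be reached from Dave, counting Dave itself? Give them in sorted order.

Alice, Bob, Carol, Dave, Heidi, Judy, Karl

Start at Dave.
Its neighbours: Bob, Heidi, Judy, Karl.
Then their neighbours: Alice, Carol.
Every vertex is now reached.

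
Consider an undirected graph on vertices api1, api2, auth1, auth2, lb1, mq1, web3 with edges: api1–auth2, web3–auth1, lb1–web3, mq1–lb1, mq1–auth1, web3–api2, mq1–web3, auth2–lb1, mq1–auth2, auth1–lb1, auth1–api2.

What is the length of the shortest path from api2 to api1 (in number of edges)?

4

Distance 0: api2.
Distance 1: auth1, web3.
Distance 2: lb1, mq1.
Distance 3: auth2.
Distance 4: api1 — contains api1.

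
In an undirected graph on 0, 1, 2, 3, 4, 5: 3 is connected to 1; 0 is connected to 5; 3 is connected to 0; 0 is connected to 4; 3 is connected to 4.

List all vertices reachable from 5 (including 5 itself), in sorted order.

Start at 5.
Its neighbours: 0.
Then their neighbours: 3, 4.
Then next layer: 1.
Nothing further is reachable.

0, 1, 3, 4, 5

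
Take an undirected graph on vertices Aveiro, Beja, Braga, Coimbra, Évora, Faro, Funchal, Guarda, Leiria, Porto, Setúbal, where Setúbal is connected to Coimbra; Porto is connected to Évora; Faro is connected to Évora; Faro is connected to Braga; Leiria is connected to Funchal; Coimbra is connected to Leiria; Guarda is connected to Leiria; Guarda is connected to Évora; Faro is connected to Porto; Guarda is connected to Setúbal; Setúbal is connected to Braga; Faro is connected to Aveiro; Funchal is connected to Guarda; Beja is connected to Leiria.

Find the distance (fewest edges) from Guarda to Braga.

2

Distance 0: Guarda.
Distance 1: Évora, Funchal, Leiria, Setúbal.
Distance 2: Beja, Braga, Coimbra, Faro, Porto — contains Braga.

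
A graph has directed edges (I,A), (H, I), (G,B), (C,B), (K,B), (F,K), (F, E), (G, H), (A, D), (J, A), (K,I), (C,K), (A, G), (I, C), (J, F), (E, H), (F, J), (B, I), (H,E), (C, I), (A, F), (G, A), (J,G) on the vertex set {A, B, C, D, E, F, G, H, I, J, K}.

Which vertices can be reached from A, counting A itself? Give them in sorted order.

A, B, C, D, E, F, G, H, I, J, K

Start at A.
Its neighbours: D, F, G.
Then their neighbours: B, E, H, J, K.
Then next layer: I.
Then next layer: C.
Every vertex is now reached.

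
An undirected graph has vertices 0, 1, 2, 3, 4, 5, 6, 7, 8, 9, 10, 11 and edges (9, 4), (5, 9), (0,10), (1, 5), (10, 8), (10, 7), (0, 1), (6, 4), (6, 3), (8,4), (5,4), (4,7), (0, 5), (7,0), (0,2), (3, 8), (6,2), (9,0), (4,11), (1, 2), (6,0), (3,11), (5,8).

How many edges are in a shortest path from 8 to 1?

Distance 0: 8.
Distance 1: 3, 4, 5, 10.
Distance 2: 0, 1, 6, 7, 9, 11 — contains 1.

2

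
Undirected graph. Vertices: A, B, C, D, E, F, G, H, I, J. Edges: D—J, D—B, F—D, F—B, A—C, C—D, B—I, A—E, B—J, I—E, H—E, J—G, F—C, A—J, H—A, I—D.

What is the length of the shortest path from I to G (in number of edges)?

3

Distance 0: I.
Distance 1: B, D, E.
Distance 2: A, C, F, H, J.
Distance 3: G — contains G.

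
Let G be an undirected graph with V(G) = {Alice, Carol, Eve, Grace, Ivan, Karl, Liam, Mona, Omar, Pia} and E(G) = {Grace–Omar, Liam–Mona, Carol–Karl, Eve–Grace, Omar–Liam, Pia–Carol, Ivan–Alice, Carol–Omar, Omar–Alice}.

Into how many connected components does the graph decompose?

1

From Alice: component {Alice, Carol, Eve, Grace, Ivan, Karl, Liam, Mona, Omar, Pia}.
That's 1 component.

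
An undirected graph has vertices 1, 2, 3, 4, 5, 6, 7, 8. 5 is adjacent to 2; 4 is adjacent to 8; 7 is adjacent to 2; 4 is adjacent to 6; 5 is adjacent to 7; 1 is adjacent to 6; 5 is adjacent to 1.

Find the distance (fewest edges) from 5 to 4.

3

Distance 0: 5.
Distance 1: 1, 2, 7.
Distance 2: 6.
Distance 3: 4 — contains 4.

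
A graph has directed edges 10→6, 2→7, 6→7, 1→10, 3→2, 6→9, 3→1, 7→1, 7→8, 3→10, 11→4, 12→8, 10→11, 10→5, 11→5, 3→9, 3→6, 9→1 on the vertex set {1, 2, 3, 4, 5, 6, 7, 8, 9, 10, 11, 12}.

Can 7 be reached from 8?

No

8 has no outgoing edges, so nothing is reachable from it.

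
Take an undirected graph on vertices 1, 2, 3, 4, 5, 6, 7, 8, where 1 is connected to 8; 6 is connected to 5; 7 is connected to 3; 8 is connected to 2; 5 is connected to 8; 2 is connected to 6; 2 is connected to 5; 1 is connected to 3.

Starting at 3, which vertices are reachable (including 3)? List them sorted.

1, 2, 3, 5, 6, 7, 8

Start at 3.
Its neighbours: 1, 7.
Then their neighbours: 8.
Then next layer: 2, 5.
Then next layer: 6.
Nothing further is reachable.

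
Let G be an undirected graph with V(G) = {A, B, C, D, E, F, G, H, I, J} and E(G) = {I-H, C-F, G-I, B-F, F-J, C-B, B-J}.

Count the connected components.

From A: component {A}.
From B: component {B, C, F, J}.
From D: component {D}.
From E: component {E}.
From G: component {G, H, I}.
That's 5 components.

5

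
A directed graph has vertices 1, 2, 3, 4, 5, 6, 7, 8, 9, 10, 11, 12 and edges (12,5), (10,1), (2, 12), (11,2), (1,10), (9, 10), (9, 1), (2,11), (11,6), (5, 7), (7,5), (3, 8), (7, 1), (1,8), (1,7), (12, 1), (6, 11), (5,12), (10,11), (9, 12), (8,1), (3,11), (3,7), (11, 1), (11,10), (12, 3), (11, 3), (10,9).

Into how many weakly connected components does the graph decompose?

2

From 1: component {1, 2, 3, 5, 6, 7, 8, 9, 10, 11, 12}.
From 4: component {4}.
That's 2 components.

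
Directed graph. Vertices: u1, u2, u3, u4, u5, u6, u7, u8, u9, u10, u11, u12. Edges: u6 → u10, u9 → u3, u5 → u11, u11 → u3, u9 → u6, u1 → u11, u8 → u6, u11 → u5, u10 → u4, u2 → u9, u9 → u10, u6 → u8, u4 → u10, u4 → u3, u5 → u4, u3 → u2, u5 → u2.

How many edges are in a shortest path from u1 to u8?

Distance 0: u1.
Distance 1: u11.
Distance 2: u3, u5.
Distance 3: u2, u4.
Distance 4: u9, u10.
Distance 5: u6.
Distance 6: u8 — contains u8.

6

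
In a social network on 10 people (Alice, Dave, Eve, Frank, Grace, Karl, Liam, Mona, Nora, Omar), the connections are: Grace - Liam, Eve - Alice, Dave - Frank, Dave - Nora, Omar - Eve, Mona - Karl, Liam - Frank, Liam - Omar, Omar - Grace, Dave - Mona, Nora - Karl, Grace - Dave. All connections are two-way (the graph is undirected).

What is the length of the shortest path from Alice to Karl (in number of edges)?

Distance 0: Alice.
Distance 1: Eve.
Distance 2: Omar.
Distance 3: Grace, Liam.
Distance 4: Dave, Frank.
Distance 5: Mona, Nora.
Distance 6: Karl — contains Karl.

6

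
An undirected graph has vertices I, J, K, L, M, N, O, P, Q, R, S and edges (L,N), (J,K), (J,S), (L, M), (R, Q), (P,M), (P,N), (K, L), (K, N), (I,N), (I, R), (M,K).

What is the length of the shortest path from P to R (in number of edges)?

Distance 0: P.
Distance 1: M, N.
Distance 2: I, K, L.
Distance 3: J, R — contains R.

3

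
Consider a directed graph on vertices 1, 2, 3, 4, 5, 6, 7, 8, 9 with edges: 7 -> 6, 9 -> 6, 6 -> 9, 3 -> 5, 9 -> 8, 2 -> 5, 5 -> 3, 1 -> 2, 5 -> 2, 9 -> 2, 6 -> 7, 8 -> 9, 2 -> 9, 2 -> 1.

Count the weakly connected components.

2

From 1: component {1, 2, 3, 5, 6, 7, 8, 9}.
From 4: component {4}.
That's 2 components.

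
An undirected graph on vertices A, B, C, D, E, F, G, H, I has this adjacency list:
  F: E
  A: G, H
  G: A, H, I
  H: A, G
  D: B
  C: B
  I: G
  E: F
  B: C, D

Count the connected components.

3

From A: component {A, G, H, I}.
From B: component {B, C, D}.
From E: component {E, F}.
That's 3 components.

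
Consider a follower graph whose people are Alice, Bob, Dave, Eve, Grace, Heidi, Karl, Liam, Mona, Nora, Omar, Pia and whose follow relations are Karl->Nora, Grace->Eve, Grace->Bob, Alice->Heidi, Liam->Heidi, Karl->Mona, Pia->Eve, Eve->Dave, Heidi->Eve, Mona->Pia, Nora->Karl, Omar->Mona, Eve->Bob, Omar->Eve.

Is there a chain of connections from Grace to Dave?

Yes

Explore from Grace.
Distance 1: reach Bob, Eve.
Distance 2: reach Dave.
Found Dave.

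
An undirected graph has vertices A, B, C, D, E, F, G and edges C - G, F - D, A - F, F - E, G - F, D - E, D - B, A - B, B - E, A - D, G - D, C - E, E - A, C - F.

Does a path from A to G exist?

Yes

Explore from A.
Distance 1: reach B, D, E, F.
Distance 2: reach C, G.
Found G.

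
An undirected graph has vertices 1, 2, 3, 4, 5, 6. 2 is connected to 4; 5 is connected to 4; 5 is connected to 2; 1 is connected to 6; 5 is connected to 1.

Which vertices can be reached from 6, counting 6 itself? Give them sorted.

1, 2, 4, 5, 6

Start at 6.
Its neighbours: 1.
Then their neighbours: 5.
Then next layer: 2, 4.
Nothing further is reachable.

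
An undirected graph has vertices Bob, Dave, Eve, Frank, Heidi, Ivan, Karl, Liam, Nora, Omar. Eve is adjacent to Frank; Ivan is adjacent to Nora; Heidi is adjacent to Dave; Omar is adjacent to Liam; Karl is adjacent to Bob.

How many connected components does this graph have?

From Bob: component {Bob, Karl}.
From Dave: component {Dave, Heidi}.
From Eve: component {Eve, Frank}.
From Ivan: component {Ivan, Nora}.
From Liam: component {Liam, Omar}.
That's 5 components.

5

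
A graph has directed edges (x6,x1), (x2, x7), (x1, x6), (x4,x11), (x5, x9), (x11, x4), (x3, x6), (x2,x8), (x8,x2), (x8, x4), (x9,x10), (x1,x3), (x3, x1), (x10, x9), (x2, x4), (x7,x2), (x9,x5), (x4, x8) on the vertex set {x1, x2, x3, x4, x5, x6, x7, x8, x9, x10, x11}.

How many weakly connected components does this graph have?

From x1: component {x1, x3, x6}.
From x2: component {x2, x4, x7, x8, x11}.
From x5: component {x5, x9, x10}.
That's 3 components.

3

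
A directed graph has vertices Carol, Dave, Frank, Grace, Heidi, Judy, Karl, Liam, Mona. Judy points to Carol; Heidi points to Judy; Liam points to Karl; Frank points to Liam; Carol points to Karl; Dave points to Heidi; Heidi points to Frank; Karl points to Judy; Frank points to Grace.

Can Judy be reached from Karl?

Yes

Explore from Karl.
Distance 1: reach Judy.
Found Judy.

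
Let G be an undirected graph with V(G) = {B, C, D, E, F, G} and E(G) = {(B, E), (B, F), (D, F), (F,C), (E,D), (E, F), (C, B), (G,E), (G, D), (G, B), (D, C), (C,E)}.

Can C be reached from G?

Explore from G.
Distance 1: reach B, D, E.
Distance 2: reach C, F.
Found C.

Yes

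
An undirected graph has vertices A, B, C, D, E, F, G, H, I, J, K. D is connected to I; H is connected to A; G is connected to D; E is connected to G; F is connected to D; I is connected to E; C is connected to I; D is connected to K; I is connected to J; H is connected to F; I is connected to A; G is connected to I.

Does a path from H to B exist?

Explore from H.
Distance 1: reach A, F.
Distance 2: reach D, I.
Distance 3: reach C, E, G, J, K.
The search is exhausted without reaching B; it lies in a different component.

No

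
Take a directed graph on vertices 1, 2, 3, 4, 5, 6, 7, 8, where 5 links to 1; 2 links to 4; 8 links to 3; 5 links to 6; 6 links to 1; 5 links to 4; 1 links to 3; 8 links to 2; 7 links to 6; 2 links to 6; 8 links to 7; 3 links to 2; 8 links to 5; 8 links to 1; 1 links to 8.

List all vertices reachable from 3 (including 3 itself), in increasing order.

1, 2, 3, 4, 5, 6, 7, 8

Start at 3.
Its neighbours: 2.
Then their neighbours: 4, 6.
Then next layer: 1.
Then next layer: 8.
Then next layer: 5, 7.
Every vertex is now reached.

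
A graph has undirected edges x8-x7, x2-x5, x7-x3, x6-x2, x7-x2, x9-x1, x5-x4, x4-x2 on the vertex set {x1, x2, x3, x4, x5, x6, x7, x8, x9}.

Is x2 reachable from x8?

Yes

Explore from x8.
Distance 1: reach x7.
Distance 2: reach x2, x3.
Found x2.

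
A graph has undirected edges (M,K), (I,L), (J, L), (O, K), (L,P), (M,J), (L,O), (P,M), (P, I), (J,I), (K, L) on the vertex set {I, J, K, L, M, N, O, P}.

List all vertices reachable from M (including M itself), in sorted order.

Start at M.
Its neighbours: J, K, P.
Then their neighbours: I, L, O.
Nothing further is reachable.

I, J, K, L, M, O, P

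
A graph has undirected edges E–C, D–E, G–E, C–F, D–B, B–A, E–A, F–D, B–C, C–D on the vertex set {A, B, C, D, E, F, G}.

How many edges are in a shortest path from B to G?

Distance 0: B.
Distance 1: A, C, D.
Distance 2: E, F.
Distance 3: G — contains G.

3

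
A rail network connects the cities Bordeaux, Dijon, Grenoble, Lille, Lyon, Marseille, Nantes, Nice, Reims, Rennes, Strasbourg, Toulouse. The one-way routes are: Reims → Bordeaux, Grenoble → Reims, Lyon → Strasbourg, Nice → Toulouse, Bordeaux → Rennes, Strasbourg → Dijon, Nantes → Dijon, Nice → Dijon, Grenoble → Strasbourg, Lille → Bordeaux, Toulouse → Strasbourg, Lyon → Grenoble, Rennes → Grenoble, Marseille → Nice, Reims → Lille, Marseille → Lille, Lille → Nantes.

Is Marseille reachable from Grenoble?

No

Explore from Grenoble.
Distance 1: reach Reims, Strasbourg.
Distance 2: reach Bordeaux, Dijon, Lille.
Distance 3: reach Nantes, Rennes.
The search from Grenoble is exhausted; no directed path reaches Marseille.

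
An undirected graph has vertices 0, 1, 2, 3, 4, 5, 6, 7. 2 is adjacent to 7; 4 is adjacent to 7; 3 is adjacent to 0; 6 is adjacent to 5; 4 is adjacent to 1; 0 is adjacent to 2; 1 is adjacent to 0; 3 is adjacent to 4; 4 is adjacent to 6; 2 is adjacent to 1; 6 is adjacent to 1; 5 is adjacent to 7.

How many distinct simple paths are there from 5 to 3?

5–6–1–0–2–7–4–3
5–6–1–0–3
5–6–1–2–0–3
5–6–1–2–7–4–3
5–6–1–4–3
5–6–1–4–7–2–0–3
5–6–4–1–0–3
5–6–4–1–2–0–3
... and 14 more.

22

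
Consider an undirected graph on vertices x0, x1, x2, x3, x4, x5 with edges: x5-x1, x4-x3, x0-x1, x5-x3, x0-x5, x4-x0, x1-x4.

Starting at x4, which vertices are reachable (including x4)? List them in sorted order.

x0, x1, x3, x4, x5

Start at x4.
Its neighbours: x0, x1, x3.
Then their neighbours: x5.
Nothing further is reachable.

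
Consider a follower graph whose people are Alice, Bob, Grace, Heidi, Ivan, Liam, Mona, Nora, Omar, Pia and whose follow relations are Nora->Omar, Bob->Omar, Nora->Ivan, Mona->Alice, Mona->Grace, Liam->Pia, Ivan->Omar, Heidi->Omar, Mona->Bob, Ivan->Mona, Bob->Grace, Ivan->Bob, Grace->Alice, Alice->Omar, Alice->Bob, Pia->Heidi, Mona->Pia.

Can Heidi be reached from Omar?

No

Omar has no outgoing edges, so nothing is reachable from it.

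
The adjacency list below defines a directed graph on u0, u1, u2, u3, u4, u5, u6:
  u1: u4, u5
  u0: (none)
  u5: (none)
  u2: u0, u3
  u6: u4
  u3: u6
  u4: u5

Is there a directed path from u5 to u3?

u5 has no outgoing edges, so nothing is reachable from it.

No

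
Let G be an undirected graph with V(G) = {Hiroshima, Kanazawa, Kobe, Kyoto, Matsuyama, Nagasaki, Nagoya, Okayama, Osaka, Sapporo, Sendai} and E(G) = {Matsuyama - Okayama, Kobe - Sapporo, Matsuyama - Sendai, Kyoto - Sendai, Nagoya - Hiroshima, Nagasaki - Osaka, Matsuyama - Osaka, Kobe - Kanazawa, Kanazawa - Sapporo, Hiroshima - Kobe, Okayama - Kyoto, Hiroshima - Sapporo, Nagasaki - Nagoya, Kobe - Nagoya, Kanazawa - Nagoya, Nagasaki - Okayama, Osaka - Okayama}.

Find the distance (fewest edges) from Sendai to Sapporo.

6

Distance 0: Sendai.
Distance 1: Kyoto, Matsuyama.
Distance 2: Okayama, Osaka.
Distance 3: Nagasaki.
Distance 4: Nagoya.
Distance 5: Hiroshima, Kanazawa, Kobe.
Distance 6: Sapporo — contains Sapporo.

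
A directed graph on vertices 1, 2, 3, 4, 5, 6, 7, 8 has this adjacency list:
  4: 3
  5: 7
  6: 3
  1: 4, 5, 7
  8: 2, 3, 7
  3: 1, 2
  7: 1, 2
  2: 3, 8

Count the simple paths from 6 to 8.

6→3→1→5→7→2→8
6→3→1→7→2→8
6→3→2→8

3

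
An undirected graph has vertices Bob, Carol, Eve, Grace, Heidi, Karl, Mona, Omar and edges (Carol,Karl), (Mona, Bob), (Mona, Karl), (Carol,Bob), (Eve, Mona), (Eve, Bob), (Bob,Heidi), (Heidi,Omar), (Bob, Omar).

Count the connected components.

From Bob: component {Bob, Carol, Eve, Heidi, Karl, Mona, Omar}.
From Grace: component {Grace}.
That's 2 components.

2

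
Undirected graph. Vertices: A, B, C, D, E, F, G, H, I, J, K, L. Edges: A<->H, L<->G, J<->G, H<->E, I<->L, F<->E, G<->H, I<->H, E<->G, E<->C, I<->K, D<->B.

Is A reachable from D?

No

Explore from D.
Distance 1: reach B.
The search is exhausted without reaching A; it lies in a different component.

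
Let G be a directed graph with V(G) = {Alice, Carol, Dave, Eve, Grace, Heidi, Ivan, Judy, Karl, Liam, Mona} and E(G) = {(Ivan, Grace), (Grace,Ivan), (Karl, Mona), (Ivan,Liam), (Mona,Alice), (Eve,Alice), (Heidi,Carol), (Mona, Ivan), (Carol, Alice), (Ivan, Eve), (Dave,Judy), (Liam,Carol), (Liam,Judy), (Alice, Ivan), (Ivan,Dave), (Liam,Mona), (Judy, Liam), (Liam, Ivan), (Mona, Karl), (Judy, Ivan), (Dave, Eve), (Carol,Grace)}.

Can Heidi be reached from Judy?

Explore from Judy.
Distance 1: reach Ivan, Liam.
Distance 2: reach Carol, Dave, Eve, Grace, Mona.
Distance 3: reach Alice, Karl.
The search from Judy is exhausted; no directed path reaches Heidi.

No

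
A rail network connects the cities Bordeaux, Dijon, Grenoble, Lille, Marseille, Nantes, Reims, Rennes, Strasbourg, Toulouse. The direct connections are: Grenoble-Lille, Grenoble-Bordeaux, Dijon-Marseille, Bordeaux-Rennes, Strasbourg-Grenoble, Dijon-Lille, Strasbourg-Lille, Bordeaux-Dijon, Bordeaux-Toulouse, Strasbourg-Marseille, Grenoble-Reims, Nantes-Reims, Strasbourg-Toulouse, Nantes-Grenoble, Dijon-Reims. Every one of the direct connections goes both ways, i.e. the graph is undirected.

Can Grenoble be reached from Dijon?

Explore from Dijon.
Distance 1: reach Bordeaux, Lille, Marseille, Reims.
Distance 2: reach Grenoble, Nantes, Rennes, Strasbourg, Toulouse.
Found Grenoble.

Yes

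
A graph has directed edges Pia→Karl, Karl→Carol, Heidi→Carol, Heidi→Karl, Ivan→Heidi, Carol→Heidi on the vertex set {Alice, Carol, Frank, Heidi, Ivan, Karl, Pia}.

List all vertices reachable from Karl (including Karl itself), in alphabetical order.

Carol, Heidi, Karl

Start at Karl.
Its neighbours: Carol.
Then their neighbours: Heidi.
Nothing further is reachable.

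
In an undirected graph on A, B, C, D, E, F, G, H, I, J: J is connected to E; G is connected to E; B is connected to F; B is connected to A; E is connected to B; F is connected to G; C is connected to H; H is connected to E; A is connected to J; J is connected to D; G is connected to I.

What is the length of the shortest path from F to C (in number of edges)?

Distance 0: F.
Distance 1: B, G.
Distance 2: A, E, I.
Distance 3: H, J.
Distance 4: C, D — contains C.

4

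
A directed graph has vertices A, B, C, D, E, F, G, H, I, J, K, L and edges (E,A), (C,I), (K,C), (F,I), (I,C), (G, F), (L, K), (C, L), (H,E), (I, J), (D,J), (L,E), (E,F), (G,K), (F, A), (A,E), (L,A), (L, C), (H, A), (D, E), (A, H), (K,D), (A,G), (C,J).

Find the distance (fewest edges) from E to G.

2

Distance 0: E.
Distance 1: A, F.
Distance 2: G, H, I — contains G.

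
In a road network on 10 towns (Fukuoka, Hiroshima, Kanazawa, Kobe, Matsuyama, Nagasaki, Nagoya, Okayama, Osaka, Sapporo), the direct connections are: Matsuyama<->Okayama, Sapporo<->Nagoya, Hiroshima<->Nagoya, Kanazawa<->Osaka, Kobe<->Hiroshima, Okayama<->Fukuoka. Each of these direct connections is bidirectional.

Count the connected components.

From Fukuoka: component {Fukuoka, Matsuyama, Okayama}.
From Hiroshima: component {Hiroshima, Kobe, Nagoya, Sapporo}.
From Kanazawa: component {Kanazawa, Osaka}.
From Nagasaki: component {Nagasaki}.
That's 4 components.

4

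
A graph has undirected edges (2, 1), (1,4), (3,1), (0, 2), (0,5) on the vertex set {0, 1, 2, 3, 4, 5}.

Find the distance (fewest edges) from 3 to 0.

Distance 0: 3.
Distance 1: 1.
Distance 2: 2, 4.
Distance 3: 0 — contains 0.

3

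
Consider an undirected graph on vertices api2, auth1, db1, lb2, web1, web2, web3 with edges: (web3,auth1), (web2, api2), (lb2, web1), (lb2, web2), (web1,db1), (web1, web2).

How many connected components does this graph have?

2

From api2: component {api2, db1, lb2, web1, web2}.
From auth1: component {auth1, web3}.
That's 2 components.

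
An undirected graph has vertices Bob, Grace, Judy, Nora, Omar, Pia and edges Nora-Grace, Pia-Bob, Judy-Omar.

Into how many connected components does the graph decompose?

From Bob: component {Bob, Pia}.
From Grace: component {Grace, Nora}.
From Judy: component {Judy, Omar}.
That's 3 components.

3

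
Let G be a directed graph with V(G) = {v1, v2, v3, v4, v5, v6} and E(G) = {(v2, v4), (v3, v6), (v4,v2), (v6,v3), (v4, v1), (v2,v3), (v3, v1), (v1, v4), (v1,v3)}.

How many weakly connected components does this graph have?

From v1: component {v1, v2, v3, v4, v6}.
From v5: component {v5}.
That's 2 components.

2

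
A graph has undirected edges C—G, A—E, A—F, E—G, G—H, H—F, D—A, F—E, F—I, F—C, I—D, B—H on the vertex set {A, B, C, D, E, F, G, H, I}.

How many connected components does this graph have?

From A: component {A, B, C, D, E, F, G, H, I}.
That's 1 component.

1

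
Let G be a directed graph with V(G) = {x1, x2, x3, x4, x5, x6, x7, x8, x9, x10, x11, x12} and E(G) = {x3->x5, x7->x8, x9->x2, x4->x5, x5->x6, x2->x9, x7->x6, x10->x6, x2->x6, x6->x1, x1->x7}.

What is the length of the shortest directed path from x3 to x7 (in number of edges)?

Distance 0: x3.
Distance 1: x5.
Distance 2: x6.
Distance 3: x1.
Distance 4: x7 — contains x7.

4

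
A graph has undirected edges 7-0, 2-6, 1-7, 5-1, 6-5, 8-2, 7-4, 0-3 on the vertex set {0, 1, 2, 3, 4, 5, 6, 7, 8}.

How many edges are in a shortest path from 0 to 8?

Distance 0: 0.
Distance 1: 3, 7.
Distance 2: 1, 4.
Distance 3: 5.
Distance 4: 6.
Distance 5: 2.
Distance 6: 8 — contains 8.

6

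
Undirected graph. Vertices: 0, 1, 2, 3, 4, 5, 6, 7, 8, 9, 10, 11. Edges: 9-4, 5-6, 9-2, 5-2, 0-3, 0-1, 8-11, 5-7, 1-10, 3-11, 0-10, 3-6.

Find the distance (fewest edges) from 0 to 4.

Distance 0: 0.
Distance 1: 1, 3, 10.
Distance 2: 6, 11.
Distance 3: 5, 8.
Distance 4: 2, 7.
Distance 5: 9.
Distance 6: 4 — contains 4.

6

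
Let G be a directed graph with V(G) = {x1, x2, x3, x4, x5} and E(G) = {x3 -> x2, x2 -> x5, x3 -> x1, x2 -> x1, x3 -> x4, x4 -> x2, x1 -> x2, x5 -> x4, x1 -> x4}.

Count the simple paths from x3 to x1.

x3→x1
x3→x2→x1
x3→x4→x2→x1

3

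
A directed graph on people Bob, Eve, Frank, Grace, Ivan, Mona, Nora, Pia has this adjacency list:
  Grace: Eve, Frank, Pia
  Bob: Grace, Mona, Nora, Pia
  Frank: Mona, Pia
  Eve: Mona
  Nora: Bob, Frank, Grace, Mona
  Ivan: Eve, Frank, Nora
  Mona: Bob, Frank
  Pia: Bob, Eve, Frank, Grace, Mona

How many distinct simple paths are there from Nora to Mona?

29

Nora→Bob→Grace→Eve→Mona
Nora→Bob→Grace→Frank→Mona
Nora→Bob→Grace→Frank→Pia→Eve→Mona
Nora→Bob→Grace→Frank→Pia→Mona
Nora→Bob→Grace→Pia→Eve→Mona
Nora→Bob→Grace→Pia→Frank→Mona
Nora→Bob→Grace→Pia→Mona
Nora→Bob→Mona
... and 21 more.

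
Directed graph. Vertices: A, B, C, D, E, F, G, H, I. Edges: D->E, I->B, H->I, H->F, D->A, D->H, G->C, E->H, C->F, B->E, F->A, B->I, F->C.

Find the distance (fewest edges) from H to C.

Distance 0: H.
Distance 1: F, I.
Distance 2: A, B, C — contains C.

2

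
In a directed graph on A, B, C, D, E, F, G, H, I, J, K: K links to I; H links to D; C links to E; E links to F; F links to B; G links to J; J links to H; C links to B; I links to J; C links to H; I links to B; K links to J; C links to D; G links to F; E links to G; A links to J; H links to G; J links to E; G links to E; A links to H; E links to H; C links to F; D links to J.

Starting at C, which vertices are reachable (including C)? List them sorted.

Start at C.
Its neighbours: B, D, E, F, H.
Then their neighbours: G, J.
Nothing further is reachable.

B, C, D, E, F, G, H, J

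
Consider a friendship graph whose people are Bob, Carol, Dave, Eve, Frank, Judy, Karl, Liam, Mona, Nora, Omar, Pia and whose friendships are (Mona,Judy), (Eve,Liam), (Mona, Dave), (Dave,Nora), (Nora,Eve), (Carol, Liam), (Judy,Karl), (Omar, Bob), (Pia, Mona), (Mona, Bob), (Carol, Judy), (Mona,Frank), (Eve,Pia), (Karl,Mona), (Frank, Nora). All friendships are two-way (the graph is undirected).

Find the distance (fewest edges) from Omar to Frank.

3

Distance 0: Omar.
Distance 1: Bob.
Distance 2: Mona.
Distance 3: Dave, Frank, Judy, Karl, Pia — contains Frank.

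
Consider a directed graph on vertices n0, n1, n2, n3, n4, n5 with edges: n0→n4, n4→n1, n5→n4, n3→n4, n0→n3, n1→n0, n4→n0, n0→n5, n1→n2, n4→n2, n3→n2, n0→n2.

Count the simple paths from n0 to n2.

n0→n2
n0→n3→n2
n0→n3→n4→n1→n2
n0→n3→n4→n2
n0→n4→n1→n2
n0→n4→n2
n0→n5→n4→n1→n2
n0→n5→n4→n2

8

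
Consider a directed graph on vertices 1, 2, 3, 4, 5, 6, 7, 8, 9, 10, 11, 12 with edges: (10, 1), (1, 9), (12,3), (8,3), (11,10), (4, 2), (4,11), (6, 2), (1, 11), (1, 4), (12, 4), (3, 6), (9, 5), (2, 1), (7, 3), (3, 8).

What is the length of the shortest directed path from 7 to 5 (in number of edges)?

Distance 0: 7.
Distance 1: 3.
Distance 2: 6, 8.
Distance 3: 2.
Distance 4: 1.
Distance 5: 4, 9, 11.
Distance 6: 5, 10 — contains 5.

6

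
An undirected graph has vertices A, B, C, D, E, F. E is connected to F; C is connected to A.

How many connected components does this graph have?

4

From A: component {A, C}.
From B: component {B}.
From D: component {D}.
From E: component {E, F}.
That's 4 components.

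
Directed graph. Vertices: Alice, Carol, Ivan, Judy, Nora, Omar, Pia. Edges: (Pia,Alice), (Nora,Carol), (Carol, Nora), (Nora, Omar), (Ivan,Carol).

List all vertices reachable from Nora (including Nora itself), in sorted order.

Carol, Nora, Omar

Start at Nora.
Its neighbours: Carol, Omar.
Nothing further is reachable.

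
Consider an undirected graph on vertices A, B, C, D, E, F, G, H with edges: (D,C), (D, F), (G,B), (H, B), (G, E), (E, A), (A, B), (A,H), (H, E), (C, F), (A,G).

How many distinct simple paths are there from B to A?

B–A
B–G–A
B–G–E–A
B–G–E–H–A
B–H–A
B–H–E–A
B–H–E–G–A

7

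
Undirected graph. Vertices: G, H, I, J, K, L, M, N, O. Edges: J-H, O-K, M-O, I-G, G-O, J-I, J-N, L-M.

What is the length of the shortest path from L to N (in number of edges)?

Distance 0: L.
Distance 1: M.
Distance 2: O.
Distance 3: G, K.
Distance 4: I.
Distance 5: J.
Distance 6: H, N — contains N.

6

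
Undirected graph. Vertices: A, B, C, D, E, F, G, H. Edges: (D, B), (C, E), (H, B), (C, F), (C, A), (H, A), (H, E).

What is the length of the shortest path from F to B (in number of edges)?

4

Distance 0: F.
Distance 1: C.
Distance 2: A, E.
Distance 3: H.
Distance 4: B — contains B.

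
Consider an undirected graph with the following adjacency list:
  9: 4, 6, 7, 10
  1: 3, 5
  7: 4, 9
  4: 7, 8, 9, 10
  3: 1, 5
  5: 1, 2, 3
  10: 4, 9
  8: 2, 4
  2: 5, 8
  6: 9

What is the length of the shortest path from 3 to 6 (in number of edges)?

Distance 0: 3.
Distance 1: 1, 5.
Distance 2: 2.
Distance 3: 8.
Distance 4: 4.
Distance 5: 7, 9, 10.
Distance 6: 6 — contains 6.

6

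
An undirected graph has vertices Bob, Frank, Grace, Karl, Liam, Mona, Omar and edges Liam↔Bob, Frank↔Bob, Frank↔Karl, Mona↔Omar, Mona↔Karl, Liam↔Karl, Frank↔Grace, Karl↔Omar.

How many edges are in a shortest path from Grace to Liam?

Distance 0: Grace.
Distance 1: Frank.
Distance 2: Bob, Karl.
Distance 3: Liam, Mona, Omar — contains Liam.

3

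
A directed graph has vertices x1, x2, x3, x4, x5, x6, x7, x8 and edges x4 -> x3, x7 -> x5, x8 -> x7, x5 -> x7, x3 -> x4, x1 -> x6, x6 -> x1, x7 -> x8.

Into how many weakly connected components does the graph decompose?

4

From x1: component {x1, x6}.
From x2: component {x2}.
From x3: component {x3, x4}.
From x5: component {x5, x7, x8}.
That's 4 components.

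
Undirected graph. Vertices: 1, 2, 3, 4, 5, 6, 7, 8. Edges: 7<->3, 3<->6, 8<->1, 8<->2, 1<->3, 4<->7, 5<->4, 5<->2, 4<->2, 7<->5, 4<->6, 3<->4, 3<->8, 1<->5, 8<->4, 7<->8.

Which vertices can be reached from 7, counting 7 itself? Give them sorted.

1, 2, 3, 4, 5, 6, 7, 8

Start at 7.
Its neighbours: 3, 4, 5, 8.
Then their neighbours: 1, 2, 6.
Every vertex is now reached.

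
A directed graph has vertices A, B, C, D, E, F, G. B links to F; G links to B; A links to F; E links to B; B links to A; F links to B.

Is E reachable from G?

Explore from G.
Distance 1: reach B.
Distance 2: reach A, F.
The search from G is exhausted; no directed path reaches E.

No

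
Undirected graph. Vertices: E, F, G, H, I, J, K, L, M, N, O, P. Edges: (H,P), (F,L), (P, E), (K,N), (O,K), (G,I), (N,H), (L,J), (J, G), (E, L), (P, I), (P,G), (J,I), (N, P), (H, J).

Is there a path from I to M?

Explore from I.
Distance 1: reach G, J, P.
Distance 2: reach E, H, L, N.
Distance 3: reach F, K.
Distance 4: reach O.
The search is exhausted without reaching M; it lies in a different component.

No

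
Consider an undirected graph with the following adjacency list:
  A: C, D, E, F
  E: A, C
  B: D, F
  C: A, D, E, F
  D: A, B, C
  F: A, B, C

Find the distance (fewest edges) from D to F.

2

Distance 0: D.
Distance 1: A, B, C.
Distance 2: E, F — contains F.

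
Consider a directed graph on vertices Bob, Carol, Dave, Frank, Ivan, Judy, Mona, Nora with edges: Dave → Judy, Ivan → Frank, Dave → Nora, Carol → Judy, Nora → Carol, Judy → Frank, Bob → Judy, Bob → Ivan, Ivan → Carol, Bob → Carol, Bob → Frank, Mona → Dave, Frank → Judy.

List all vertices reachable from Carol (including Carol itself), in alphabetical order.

Carol, Frank, Judy

Start at Carol.
Its neighbours: Judy.
Then their neighbours: Frank.
Nothing further is reachable.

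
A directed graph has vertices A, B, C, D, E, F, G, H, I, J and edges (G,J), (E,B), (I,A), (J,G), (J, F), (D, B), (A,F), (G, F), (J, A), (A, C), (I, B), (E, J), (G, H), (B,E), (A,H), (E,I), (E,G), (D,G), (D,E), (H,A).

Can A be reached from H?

Explore from H.
Distance 1: reach A.
Found A.

Yes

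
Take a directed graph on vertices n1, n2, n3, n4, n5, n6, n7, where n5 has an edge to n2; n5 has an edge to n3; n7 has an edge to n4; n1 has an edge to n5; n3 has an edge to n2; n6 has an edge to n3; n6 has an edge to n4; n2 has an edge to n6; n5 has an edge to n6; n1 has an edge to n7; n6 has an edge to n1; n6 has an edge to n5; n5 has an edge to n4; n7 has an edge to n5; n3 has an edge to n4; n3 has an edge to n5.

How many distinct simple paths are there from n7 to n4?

n7→n4
n7→n5→n2→n6→n3→n4
n7→n5→n2→n6→n4
n7→n5→n3→n2→n6→n4
n7→n5→n3→n4
n7→n5→n4
n7→n5→n6→n3→n4
n7→n5→n6→n4

8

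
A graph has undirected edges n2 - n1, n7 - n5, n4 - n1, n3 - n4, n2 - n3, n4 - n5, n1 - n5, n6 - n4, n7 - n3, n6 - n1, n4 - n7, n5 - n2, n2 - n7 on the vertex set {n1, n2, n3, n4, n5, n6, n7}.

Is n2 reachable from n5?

Explore from n5.
Distance 1: reach n1, n2, n4, n7.
Found n2.

Yes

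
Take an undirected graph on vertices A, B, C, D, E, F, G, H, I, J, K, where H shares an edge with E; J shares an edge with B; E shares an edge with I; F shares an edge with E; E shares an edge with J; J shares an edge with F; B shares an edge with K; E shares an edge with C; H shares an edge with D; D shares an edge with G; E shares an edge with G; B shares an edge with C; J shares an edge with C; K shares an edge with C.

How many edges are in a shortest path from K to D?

Distance 0: K.
Distance 1: B, C.
Distance 2: E, J.
Distance 3: F, G, H, I.
Distance 4: D — contains D.

4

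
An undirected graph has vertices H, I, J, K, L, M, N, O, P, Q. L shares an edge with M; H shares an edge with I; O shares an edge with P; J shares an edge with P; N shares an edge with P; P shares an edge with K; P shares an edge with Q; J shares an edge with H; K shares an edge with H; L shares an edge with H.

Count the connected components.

1

From H: component {H, I, J, K, L, M, N, O, P, Q}.
That's 1 component.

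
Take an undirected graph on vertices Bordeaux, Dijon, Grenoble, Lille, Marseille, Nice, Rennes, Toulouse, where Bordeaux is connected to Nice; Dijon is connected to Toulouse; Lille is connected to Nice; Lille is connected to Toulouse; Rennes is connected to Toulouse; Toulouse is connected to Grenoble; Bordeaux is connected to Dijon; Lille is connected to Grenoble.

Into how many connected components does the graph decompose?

2

From Bordeaux: component {Bordeaux, Dijon, Grenoble, Lille, Nice, Rennes, Toulouse}.
From Marseille: component {Marseille}.
That's 2 components.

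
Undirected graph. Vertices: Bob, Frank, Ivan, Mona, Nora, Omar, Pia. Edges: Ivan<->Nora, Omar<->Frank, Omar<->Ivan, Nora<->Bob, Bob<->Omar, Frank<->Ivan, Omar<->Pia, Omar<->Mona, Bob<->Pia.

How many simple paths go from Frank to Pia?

7

Frank–Ivan–Nora–Bob–Omar–Pia
Frank–Ivan–Nora–Bob–Pia
Frank–Ivan–Omar–Bob–Pia
Frank–Ivan–Omar–Pia
Frank–Omar–Bob–Pia
Frank–Omar–Ivan–Nora–Bob–Pia
Frank–Omar–Pia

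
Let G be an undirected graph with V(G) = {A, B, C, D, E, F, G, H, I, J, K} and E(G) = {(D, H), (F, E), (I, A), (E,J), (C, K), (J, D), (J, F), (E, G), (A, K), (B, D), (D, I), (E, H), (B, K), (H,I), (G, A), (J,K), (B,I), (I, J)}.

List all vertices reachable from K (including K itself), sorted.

A, B, C, D, E, F, G, H, I, J, K

Start at K.
Its neighbours: A, B, C, J.
Then their neighbours: D, E, F, G, I.
Then next layer: H.
Every vertex is now reached.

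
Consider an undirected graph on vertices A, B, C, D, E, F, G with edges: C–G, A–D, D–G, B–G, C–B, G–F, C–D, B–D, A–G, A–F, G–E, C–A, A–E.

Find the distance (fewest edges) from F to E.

Distance 0: F.
Distance 1: A, G.
Distance 2: B, C, D, E — contains E.

2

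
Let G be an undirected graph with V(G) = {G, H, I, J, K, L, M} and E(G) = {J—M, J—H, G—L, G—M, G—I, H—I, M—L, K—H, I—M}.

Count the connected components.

1

From G: component {G, H, I, J, K, L, M}.
That's 1 component.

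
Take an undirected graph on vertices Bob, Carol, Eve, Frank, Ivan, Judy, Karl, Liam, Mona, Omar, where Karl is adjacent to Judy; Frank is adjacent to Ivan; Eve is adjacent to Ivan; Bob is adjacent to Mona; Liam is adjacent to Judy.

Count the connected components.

5

From Bob: component {Bob, Mona}.
From Carol: component {Carol}.
From Eve: component {Eve, Frank, Ivan}.
From Judy: component {Judy, Karl, Liam}.
From Omar: component {Omar}.
That's 5 components.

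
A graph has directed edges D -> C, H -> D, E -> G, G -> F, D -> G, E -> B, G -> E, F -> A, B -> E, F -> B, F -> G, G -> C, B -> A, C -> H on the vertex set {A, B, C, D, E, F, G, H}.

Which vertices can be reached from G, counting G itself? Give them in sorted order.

Start at G.
Its neighbours: C, E, F.
Then their neighbours: A, B, H.
Then next layer: D.
Every vertex is now reached.

A, B, C, D, E, F, G, H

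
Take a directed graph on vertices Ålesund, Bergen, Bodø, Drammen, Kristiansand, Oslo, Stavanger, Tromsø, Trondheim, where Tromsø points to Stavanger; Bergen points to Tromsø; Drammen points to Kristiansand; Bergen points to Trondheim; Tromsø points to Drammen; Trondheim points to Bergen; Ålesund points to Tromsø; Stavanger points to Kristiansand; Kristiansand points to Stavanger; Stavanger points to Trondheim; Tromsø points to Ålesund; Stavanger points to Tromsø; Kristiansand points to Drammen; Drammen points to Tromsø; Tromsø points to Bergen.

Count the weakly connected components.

From Ålesund: component {Ålesund, Bergen, Drammen, Kristiansand, Stavanger, Tromsø, Trondheim}.
From Bodø: component {Bodø}.
From Oslo: component {Oslo}.
That's 3 components.

3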